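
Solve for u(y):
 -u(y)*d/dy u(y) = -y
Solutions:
 u(y) = -sqrt(C1 + y^2)
 u(y) = sqrt(C1 + y^2)


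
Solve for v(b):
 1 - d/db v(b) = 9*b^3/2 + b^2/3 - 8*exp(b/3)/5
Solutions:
 v(b) = C1 - 9*b^4/8 - b^3/9 + b + 24*exp(b/3)/5


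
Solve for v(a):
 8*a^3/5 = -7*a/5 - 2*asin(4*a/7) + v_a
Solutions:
 v(a) = C1 + 2*a^4/5 + 7*a^2/10 + 2*a*asin(4*a/7) + sqrt(49 - 16*a^2)/2


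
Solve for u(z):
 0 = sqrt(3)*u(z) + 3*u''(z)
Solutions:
 u(z) = C1*sin(3^(3/4)*z/3) + C2*cos(3^(3/4)*z/3)


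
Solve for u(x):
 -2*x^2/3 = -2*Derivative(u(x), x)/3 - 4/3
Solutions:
 u(x) = C1 + x^3/3 - 2*x


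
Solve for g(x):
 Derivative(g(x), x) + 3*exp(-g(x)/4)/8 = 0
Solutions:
 g(x) = 4*log(C1 - 3*x/32)


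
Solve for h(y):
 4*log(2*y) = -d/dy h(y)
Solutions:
 h(y) = C1 - 4*y*log(y) - y*log(16) + 4*y


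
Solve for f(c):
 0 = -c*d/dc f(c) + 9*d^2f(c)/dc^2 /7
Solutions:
 f(c) = C1 + C2*erfi(sqrt(14)*c/6)


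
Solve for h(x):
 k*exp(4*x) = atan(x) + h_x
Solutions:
 h(x) = C1 + k*exp(4*x)/4 - x*atan(x) + log(x^2 + 1)/2


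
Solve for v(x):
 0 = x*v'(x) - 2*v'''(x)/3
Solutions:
 v(x) = C1 + Integral(C2*airyai(2^(2/3)*3^(1/3)*x/2) + C3*airybi(2^(2/3)*3^(1/3)*x/2), x)


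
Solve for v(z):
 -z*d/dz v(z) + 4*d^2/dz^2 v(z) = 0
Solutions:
 v(z) = C1 + C2*erfi(sqrt(2)*z/4)


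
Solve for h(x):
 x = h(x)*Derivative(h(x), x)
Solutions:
 h(x) = -sqrt(C1 + x^2)
 h(x) = sqrt(C1 + x^2)


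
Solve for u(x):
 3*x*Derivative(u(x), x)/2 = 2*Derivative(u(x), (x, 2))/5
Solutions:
 u(x) = C1 + C2*erfi(sqrt(30)*x/4)


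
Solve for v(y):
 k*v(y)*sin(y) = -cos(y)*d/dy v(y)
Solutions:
 v(y) = C1*exp(k*log(cos(y)))


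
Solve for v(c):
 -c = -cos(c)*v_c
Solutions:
 v(c) = C1 + Integral(c/cos(c), c)


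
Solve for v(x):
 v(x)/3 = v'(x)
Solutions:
 v(x) = C1*exp(x/3)


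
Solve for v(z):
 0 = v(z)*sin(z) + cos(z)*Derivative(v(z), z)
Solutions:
 v(z) = C1*cos(z)


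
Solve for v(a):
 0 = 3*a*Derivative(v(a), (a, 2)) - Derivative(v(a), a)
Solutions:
 v(a) = C1 + C2*a^(4/3)


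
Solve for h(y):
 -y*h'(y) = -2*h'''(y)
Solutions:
 h(y) = C1 + Integral(C2*airyai(2^(2/3)*y/2) + C3*airybi(2^(2/3)*y/2), y)


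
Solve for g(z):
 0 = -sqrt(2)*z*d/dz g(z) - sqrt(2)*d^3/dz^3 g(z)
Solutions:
 g(z) = C1 + Integral(C2*airyai(-z) + C3*airybi(-z), z)


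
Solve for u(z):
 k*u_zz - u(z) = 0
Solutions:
 u(z) = C1*exp(-z*sqrt(1/k)) + C2*exp(z*sqrt(1/k))


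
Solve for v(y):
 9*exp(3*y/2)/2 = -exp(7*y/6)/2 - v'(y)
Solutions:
 v(y) = C1 - 3*exp(7*y/6)/7 - 3*exp(3*y/2)


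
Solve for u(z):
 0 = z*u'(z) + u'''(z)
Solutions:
 u(z) = C1 + Integral(C2*airyai(-z) + C3*airybi(-z), z)


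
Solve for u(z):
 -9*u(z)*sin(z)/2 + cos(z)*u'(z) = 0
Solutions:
 u(z) = C1/cos(z)^(9/2)


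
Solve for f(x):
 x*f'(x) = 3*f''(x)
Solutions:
 f(x) = C1 + C2*erfi(sqrt(6)*x/6)


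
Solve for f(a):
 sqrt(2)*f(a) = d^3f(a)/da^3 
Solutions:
 f(a) = C3*exp(2^(1/6)*a) + (C1*sin(2^(1/6)*sqrt(3)*a/2) + C2*cos(2^(1/6)*sqrt(3)*a/2))*exp(-2^(1/6)*a/2)


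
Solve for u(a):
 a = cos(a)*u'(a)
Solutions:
 u(a) = C1 + Integral(a/cos(a), a)


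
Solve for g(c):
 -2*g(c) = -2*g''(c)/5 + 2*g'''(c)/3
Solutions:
 g(c) = C1*exp(c*(2*2^(1/3)/(5*sqrt(5565) + 373)^(1/3) + 4 + 2^(2/3)*(5*sqrt(5565) + 373)^(1/3))/20)*sin(2^(1/3)*sqrt(3)*c*(-2^(1/3)*(5*sqrt(5565) + 373)^(1/3) + 2/(5*sqrt(5565) + 373)^(1/3))/20) + C2*exp(c*(2*2^(1/3)/(5*sqrt(5565) + 373)^(1/3) + 4 + 2^(2/3)*(5*sqrt(5565) + 373)^(1/3))/20)*cos(2^(1/3)*sqrt(3)*c*(-2^(1/3)*(5*sqrt(5565) + 373)^(1/3) + 2/(5*sqrt(5565) + 373)^(1/3))/20) + C3*exp(c*(-2^(2/3)*(5*sqrt(5565) + 373)^(1/3) - 2*2^(1/3)/(5*sqrt(5565) + 373)^(1/3) + 2)/10)


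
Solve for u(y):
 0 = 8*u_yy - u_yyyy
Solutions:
 u(y) = C1 + C2*y + C3*exp(-2*sqrt(2)*y) + C4*exp(2*sqrt(2)*y)


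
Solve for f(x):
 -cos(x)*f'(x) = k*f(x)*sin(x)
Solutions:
 f(x) = C1*exp(k*log(cos(x)))


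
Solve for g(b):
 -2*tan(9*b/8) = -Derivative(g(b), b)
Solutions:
 g(b) = C1 - 16*log(cos(9*b/8))/9


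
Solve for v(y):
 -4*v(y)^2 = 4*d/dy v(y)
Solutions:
 v(y) = 1/(C1 + y)


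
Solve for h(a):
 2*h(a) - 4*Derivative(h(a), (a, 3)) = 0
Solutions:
 h(a) = C3*exp(2^(2/3)*a/2) + (C1*sin(2^(2/3)*sqrt(3)*a/4) + C2*cos(2^(2/3)*sqrt(3)*a/4))*exp(-2^(2/3)*a/4)


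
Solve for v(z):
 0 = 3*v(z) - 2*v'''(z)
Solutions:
 v(z) = C3*exp(2^(2/3)*3^(1/3)*z/2) + (C1*sin(2^(2/3)*3^(5/6)*z/4) + C2*cos(2^(2/3)*3^(5/6)*z/4))*exp(-2^(2/3)*3^(1/3)*z/4)


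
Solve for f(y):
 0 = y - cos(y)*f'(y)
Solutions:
 f(y) = C1 + Integral(y/cos(y), y)


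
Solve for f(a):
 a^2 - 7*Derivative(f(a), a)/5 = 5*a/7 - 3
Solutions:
 f(a) = C1 + 5*a^3/21 - 25*a^2/98 + 15*a/7


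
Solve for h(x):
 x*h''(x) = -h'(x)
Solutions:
 h(x) = C1 + C2*log(x)


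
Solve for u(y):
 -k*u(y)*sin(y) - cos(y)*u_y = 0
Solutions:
 u(y) = C1*exp(k*log(cos(y)))


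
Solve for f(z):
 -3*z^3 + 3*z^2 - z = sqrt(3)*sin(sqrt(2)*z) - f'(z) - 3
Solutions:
 f(z) = C1 + 3*z^4/4 - z^3 + z^2/2 - 3*z - sqrt(6)*cos(sqrt(2)*z)/2


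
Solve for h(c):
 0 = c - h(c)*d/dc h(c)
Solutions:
 h(c) = -sqrt(C1 + c^2)
 h(c) = sqrt(C1 + c^2)


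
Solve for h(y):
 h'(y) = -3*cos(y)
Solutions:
 h(y) = C1 - 3*sin(y)


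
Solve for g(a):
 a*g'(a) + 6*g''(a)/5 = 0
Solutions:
 g(a) = C1 + C2*erf(sqrt(15)*a/6)


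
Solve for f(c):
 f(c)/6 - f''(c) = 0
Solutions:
 f(c) = C1*exp(-sqrt(6)*c/6) + C2*exp(sqrt(6)*c/6)


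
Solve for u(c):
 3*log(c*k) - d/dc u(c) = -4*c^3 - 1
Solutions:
 u(c) = C1 + c^4 + 3*c*log(c*k) - 2*c


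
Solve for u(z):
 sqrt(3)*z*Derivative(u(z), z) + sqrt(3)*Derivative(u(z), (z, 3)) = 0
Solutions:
 u(z) = C1 + Integral(C2*airyai(-z) + C3*airybi(-z), z)


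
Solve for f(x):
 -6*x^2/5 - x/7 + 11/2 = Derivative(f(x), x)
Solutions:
 f(x) = C1 - 2*x^3/5 - x^2/14 + 11*x/2


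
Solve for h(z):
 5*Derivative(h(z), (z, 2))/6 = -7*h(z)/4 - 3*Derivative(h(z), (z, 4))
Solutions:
 h(z) = (C1*sin(sqrt(2)*3^(3/4)*7^(1/4)*z*cos(atan(sqrt(731)/5)/2)/6) + C2*cos(sqrt(2)*3^(3/4)*7^(1/4)*z*cos(atan(sqrt(731)/5)/2)/6))*exp(-sqrt(2)*3^(3/4)*7^(1/4)*z*sin(atan(sqrt(731)/5)/2)/6) + (C3*sin(sqrt(2)*3^(3/4)*7^(1/4)*z*cos(atan(sqrt(731)/5)/2)/6) + C4*cos(sqrt(2)*3^(3/4)*7^(1/4)*z*cos(atan(sqrt(731)/5)/2)/6))*exp(sqrt(2)*3^(3/4)*7^(1/4)*z*sin(atan(sqrt(731)/5)/2)/6)


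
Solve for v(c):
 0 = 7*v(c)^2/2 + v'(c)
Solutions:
 v(c) = 2/(C1 + 7*c)


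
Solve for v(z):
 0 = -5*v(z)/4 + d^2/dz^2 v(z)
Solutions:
 v(z) = C1*exp(-sqrt(5)*z/2) + C2*exp(sqrt(5)*z/2)


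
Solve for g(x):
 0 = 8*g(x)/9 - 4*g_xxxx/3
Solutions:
 g(x) = C1*exp(-2^(1/4)*3^(3/4)*x/3) + C2*exp(2^(1/4)*3^(3/4)*x/3) + C3*sin(2^(1/4)*3^(3/4)*x/3) + C4*cos(2^(1/4)*3^(3/4)*x/3)


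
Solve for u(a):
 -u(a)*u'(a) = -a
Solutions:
 u(a) = -sqrt(C1 + a^2)
 u(a) = sqrt(C1 + a^2)


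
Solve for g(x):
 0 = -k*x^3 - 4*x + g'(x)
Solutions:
 g(x) = C1 + k*x^4/4 + 2*x^2


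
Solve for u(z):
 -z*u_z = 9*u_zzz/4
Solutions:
 u(z) = C1 + Integral(C2*airyai(-2^(2/3)*3^(1/3)*z/3) + C3*airybi(-2^(2/3)*3^(1/3)*z/3), z)


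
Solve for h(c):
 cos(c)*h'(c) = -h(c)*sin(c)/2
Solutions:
 h(c) = C1*sqrt(cos(c))


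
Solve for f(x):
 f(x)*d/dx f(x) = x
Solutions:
 f(x) = -sqrt(C1 + x^2)
 f(x) = sqrt(C1 + x^2)


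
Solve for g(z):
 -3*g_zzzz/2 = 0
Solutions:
 g(z) = C1 + C2*z + C3*z^2 + C4*z^3


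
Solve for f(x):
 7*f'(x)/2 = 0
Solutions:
 f(x) = C1


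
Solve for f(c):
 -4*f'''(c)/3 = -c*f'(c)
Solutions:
 f(c) = C1 + Integral(C2*airyai(6^(1/3)*c/2) + C3*airybi(6^(1/3)*c/2), c)


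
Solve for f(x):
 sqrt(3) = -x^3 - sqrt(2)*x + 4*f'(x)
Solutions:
 f(x) = C1 + x^4/16 + sqrt(2)*x^2/8 + sqrt(3)*x/4


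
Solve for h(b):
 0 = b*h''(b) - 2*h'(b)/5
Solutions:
 h(b) = C1 + C2*b^(7/5)


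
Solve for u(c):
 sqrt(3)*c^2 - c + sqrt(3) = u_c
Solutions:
 u(c) = C1 + sqrt(3)*c^3/3 - c^2/2 + sqrt(3)*c


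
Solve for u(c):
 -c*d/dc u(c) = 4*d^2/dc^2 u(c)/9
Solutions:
 u(c) = C1 + C2*erf(3*sqrt(2)*c/4)


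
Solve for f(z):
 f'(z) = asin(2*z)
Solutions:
 f(z) = C1 + z*asin(2*z) + sqrt(1 - 4*z^2)/2


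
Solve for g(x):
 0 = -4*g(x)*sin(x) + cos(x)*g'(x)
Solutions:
 g(x) = C1/cos(x)^4


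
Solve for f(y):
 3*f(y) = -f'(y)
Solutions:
 f(y) = C1*exp(-3*y)


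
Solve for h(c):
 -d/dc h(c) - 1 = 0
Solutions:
 h(c) = C1 - c


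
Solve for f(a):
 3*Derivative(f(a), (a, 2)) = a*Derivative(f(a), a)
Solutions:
 f(a) = C1 + C2*erfi(sqrt(6)*a/6)


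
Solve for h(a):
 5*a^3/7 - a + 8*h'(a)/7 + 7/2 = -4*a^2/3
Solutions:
 h(a) = C1 - 5*a^4/32 - 7*a^3/18 + 7*a^2/16 - 49*a/16


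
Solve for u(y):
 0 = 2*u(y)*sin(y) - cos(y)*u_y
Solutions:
 u(y) = C1/cos(y)^2


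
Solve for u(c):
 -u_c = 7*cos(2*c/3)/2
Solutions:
 u(c) = C1 - 21*sin(2*c/3)/4


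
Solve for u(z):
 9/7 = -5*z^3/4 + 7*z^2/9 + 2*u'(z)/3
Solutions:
 u(z) = C1 + 15*z^4/32 - 7*z^3/18 + 27*z/14


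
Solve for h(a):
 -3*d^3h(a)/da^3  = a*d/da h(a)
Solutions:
 h(a) = C1 + Integral(C2*airyai(-3^(2/3)*a/3) + C3*airybi(-3^(2/3)*a/3), a)


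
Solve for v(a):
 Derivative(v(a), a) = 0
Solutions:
 v(a) = C1


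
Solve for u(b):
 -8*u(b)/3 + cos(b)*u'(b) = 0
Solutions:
 u(b) = C1*(sin(b) + 1)^(4/3)/(sin(b) - 1)^(4/3)


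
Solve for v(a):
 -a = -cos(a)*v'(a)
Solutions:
 v(a) = C1 + Integral(a/cos(a), a)


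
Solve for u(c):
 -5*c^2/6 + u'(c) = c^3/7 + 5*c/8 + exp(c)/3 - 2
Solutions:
 u(c) = C1 + c^4/28 + 5*c^3/18 + 5*c^2/16 - 2*c + exp(c)/3


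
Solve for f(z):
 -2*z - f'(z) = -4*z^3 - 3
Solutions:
 f(z) = C1 + z^4 - z^2 + 3*z


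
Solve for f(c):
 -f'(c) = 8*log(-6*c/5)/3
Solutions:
 f(c) = C1 - 8*c*log(-c)/3 + 8*c*(-log(6) + 1 + log(5))/3


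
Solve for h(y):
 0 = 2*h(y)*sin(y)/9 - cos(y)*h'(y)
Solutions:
 h(y) = C1/cos(y)^(2/9)


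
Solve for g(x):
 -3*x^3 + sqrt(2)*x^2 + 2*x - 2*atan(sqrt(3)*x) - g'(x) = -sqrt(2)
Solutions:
 g(x) = C1 - 3*x^4/4 + sqrt(2)*x^3/3 + x^2 - 2*x*atan(sqrt(3)*x) + sqrt(2)*x + sqrt(3)*log(3*x^2 + 1)/3


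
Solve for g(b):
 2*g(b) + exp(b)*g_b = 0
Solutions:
 g(b) = C1*exp(2*exp(-b))


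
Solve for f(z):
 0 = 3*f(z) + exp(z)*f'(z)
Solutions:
 f(z) = C1*exp(3*exp(-z))


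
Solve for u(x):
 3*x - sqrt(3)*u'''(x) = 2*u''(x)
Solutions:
 u(x) = C1 + C2*x + C3*exp(-2*sqrt(3)*x/3) + x^3/4 - 3*sqrt(3)*x^2/8


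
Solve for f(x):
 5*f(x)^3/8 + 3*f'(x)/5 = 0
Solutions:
 f(x) = -2*sqrt(3)*sqrt(-1/(C1 - 25*x))
 f(x) = 2*sqrt(3)*sqrt(-1/(C1 - 25*x))


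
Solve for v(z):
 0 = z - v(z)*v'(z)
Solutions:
 v(z) = -sqrt(C1 + z^2)
 v(z) = sqrt(C1 + z^2)


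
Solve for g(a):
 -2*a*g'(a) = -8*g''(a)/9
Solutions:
 g(a) = C1 + C2*erfi(3*sqrt(2)*a/4)


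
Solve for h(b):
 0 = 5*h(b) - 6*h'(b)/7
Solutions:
 h(b) = C1*exp(35*b/6)


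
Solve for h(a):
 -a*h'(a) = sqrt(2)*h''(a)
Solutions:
 h(a) = C1 + C2*erf(2^(1/4)*a/2)


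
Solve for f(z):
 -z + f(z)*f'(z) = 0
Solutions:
 f(z) = -sqrt(C1 + z^2)
 f(z) = sqrt(C1 + z^2)


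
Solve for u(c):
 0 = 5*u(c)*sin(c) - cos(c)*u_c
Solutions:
 u(c) = C1/cos(c)^5


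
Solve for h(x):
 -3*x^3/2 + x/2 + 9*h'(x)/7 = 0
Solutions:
 h(x) = C1 + 7*x^4/24 - 7*x^2/36


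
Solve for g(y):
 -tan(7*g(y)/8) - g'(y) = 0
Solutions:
 g(y) = -8*asin(C1*exp(-7*y/8))/7 + 8*pi/7
 g(y) = 8*asin(C1*exp(-7*y/8))/7


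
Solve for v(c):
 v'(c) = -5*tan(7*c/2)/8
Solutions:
 v(c) = C1 + 5*log(cos(7*c/2))/28


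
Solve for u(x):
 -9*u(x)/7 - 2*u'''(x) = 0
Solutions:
 u(x) = C3*exp(-42^(2/3)*x/14) + (C1*sin(3*14^(2/3)*3^(1/6)*x/28) + C2*cos(3*14^(2/3)*3^(1/6)*x/28))*exp(42^(2/3)*x/28)


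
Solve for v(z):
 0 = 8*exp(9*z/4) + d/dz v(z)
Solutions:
 v(z) = C1 - 32*exp(9*z/4)/9


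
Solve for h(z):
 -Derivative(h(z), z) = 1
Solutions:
 h(z) = C1 - z


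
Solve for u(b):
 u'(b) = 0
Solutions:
 u(b) = C1


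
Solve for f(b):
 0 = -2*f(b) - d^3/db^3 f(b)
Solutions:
 f(b) = C3*exp(-2^(1/3)*b) + (C1*sin(2^(1/3)*sqrt(3)*b/2) + C2*cos(2^(1/3)*sqrt(3)*b/2))*exp(2^(1/3)*b/2)


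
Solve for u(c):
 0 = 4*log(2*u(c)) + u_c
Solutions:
 Integral(1/(log(_y) + log(2)), (_y, u(c)))/4 = C1 - c


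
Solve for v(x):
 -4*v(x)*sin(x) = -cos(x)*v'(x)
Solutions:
 v(x) = C1/cos(x)^4


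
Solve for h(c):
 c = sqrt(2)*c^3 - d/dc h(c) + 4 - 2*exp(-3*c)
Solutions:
 h(c) = C1 + sqrt(2)*c^4/4 - c^2/2 + 4*c + 2*exp(-3*c)/3


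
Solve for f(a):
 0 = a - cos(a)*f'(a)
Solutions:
 f(a) = C1 + Integral(a/cos(a), a)


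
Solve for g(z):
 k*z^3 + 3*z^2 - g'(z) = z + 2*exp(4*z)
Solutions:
 g(z) = C1 + k*z^4/4 + z^3 - z^2/2 - exp(4*z)/2


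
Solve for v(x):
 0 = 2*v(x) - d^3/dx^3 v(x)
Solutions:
 v(x) = C3*exp(2^(1/3)*x) + (C1*sin(2^(1/3)*sqrt(3)*x/2) + C2*cos(2^(1/3)*sqrt(3)*x/2))*exp(-2^(1/3)*x/2)


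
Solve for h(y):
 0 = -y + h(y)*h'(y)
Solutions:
 h(y) = -sqrt(C1 + y^2)
 h(y) = sqrt(C1 + y^2)


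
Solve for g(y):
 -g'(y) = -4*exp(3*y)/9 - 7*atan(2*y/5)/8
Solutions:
 g(y) = C1 + 7*y*atan(2*y/5)/8 + 4*exp(3*y)/27 - 35*log(4*y^2 + 25)/32


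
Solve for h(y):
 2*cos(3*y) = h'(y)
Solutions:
 h(y) = C1 + 2*sin(3*y)/3


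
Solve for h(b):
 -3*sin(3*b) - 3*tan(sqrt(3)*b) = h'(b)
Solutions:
 h(b) = C1 + sqrt(3)*log(cos(sqrt(3)*b)) + cos(3*b)


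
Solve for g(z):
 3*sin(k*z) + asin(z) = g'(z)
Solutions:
 g(z) = C1 + z*asin(z) + sqrt(1 - z^2) + 3*Piecewise((-cos(k*z)/k, Ne(k, 0)), (0, True))


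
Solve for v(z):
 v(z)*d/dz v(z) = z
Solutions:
 v(z) = -sqrt(C1 + z^2)
 v(z) = sqrt(C1 + z^2)


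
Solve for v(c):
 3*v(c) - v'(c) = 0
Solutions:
 v(c) = C1*exp(3*c)


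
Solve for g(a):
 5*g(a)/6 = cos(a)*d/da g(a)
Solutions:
 g(a) = C1*(sin(a) + 1)^(5/12)/(sin(a) - 1)^(5/12)


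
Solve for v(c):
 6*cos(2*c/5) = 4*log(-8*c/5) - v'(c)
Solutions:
 v(c) = C1 + 4*c*log(-c) - 4*c*log(5) - 4*c + 12*c*log(2) - 15*sin(2*c/5)


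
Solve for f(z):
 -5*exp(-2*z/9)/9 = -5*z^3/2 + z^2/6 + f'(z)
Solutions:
 f(z) = C1 + 5*z^4/8 - z^3/18 + 5*exp(-2*z/9)/2


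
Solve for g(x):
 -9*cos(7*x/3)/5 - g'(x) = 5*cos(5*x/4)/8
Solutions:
 g(x) = C1 - sin(5*x/4)/2 - 27*sin(7*x/3)/35


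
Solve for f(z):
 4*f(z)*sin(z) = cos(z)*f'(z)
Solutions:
 f(z) = C1/cos(z)^4


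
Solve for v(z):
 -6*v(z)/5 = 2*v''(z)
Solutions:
 v(z) = C1*sin(sqrt(15)*z/5) + C2*cos(sqrt(15)*z/5)


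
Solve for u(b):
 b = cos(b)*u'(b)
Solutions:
 u(b) = C1 + Integral(b/cos(b), b)


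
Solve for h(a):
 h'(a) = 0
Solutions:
 h(a) = C1


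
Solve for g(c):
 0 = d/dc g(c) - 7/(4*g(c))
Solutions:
 g(c) = -sqrt(C1 + 14*c)/2
 g(c) = sqrt(C1 + 14*c)/2


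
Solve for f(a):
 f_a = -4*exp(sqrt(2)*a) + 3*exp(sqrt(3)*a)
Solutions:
 f(a) = C1 - 2*sqrt(2)*exp(sqrt(2)*a) + sqrt(3)*exp(sqrt(3)*a)


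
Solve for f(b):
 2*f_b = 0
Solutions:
 f(b) = C1


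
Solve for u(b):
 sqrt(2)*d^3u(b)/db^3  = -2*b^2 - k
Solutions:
 u(b) = C1 + C2*b + C3*b^2 - sqrt(2)*b^5/60 - sqrt(2)*b^3*k/12


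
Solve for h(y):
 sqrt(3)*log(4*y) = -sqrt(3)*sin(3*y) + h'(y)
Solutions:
 h(y) = C1 + sqrt(3)*y*(log(y) - 1) + 2*sqrt(3)*y*log(2) - sqrt(3)*cos(3*y)/3


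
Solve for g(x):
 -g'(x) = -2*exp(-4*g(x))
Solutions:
 g(x) = log(-I*(C1 + 8*x)^(1/4))
 g(x) = log(I*(C1 + 8*x)^(1/4))
 g(x) = log(-(C1 + 8*x)^(1/4))
 g(x) = log(C1 + 8*x)/4


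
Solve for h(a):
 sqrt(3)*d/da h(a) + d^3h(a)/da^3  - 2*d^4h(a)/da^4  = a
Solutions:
 h(a) = C1 + C2*exp(a*(-(1 + 54*sqrt(3) + sqrt(-1 + (1 + 54*sqrt(3))^2))^(1/3) - 1/(1 + 54*sqrt(3) + sqrt(-1 + (1 + 54*sqrt(3))^2))^(1/3) + 2)/12)*sin(sqrt(3)*a*(-(1 + 54*sqrt(3) + sqrt(-1 + (1 + 54*sqrt(3))^2))^(1/3) + (1 + 54*sqrt(3) + sqrt(-1 + (1 + 54*sqrt(3))^2))^(-1/3))/12) + C3*exp(a*(-(1 + 54*sqrt(3) + sqrt(-1 + (1 + 54*sqrt(3))^2))^(1/3) - 1/(1 + 54*sqrt(3) + sqrt(-1 + (1 + 54*sqrt(3))^2))^(1/3) + 2)/12)*cos(sqrt(3)*a*(-(1 + 54*sqrt(3) + sqrt(-1 + (1 + 54*sqrt(3))^2))^(1/3) + (1 + 54*sqrt(3) + sqrt(-1 + (1 + 54*sqrt(3))^2))^(-1/3))/12) + C4*exp(a*((1 + 54*sqrt(3) + sqrt(-1 + (1 + 54*sqrt(3))^2))^(-1/3) + 1 + (1 + 54*sqrt(3) + sqrt(-1 + (1 + 54*sqrt(3))^2))^(1/3))/6) + sqrt(3)*a^2/6


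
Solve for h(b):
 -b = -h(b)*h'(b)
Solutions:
 h(b) = -sqrt(C1 + b^2)
 h(b) = sqrt(C1 + b^2)


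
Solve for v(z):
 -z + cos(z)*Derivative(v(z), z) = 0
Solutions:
 v(z) = C1 + Integral(z/cos(z), z)


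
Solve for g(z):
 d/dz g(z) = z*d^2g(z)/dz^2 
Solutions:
 g(z) = C1 + C2*z^2


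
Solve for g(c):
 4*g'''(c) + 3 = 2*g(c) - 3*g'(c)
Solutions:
 g(c) = C3*exp(c/2) + (C1*sin(sqrt(15)*c/4) + C2*cos(sqrt(15)*c/4))*exp(-c/4) + 3/2


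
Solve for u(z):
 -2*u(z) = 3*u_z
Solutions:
 u(z) = C1*exp(-2*z/3)


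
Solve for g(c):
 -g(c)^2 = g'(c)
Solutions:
 g(c) = 1/(C1 + c)


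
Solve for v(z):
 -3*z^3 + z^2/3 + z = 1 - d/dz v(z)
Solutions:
 v(z) = C1 + 3*z^4/4 - z^3/9 - z^2/2 + z


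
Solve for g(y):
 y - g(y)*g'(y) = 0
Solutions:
 g(y) = -sqrt(C1 + y^2)
 g(y) = sqrt(C1 + y^2)


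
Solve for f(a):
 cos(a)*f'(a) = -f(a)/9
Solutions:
 f(a) = C1*(sin(a) - 1)^(1/18)/(sin(a) + 1)^(1/18)


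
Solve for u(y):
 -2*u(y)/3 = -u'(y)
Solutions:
 u(y) = C1*exp(2*y/3)


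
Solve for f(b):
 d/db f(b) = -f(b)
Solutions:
 f(b) = C1*exp(-b)


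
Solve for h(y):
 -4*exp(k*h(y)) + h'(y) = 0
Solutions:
 h(y) = Piecewise((log(-1/(C1*k + 4*k*y))/k, Ne(k, 0)), (nan, True))
 h(y) = Piecewise((C1 + 4*y, Eq(k, 0)), (nan, True))


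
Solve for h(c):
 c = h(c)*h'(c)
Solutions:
 h(c) = -sqrt(C1 + c^2)
 h(c) = sqrt(C1 + c^2)


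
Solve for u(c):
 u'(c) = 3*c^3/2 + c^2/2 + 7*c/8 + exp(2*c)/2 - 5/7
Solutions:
 u(c) = C1 + 3*c^4/8 + c^3/6 + 7*c^2/16 - 5*c/7 + exp(2*c)/4


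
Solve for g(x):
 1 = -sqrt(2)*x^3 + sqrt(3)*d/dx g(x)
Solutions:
 g(x) = C1 + sqrt(6)*x^4/12 + sqrt(3)*x/3


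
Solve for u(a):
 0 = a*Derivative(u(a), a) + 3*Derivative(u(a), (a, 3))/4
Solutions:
 u(a) = C1 + Integral(C2*airyai(-6^(2/3)*a/3) + C3*airybi(-6^(2/3)*a/3), a)


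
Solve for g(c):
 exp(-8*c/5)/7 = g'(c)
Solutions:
 g(c) = C1 - 5*exp(-8*c/5)/56


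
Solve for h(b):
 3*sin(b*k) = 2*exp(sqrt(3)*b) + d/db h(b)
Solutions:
 h(b) = C1 - 2*sqrt(3)*exp(sqrt(3)*b)/3 - 3*cos(b*k)/k


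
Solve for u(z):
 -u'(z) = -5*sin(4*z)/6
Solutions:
 u(z) = C1 - 5*cos(4*z)/24


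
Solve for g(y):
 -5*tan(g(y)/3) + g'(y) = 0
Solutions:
 g(y) = -3*asin(C1*exp(5*y/3)) + 3*pi
 g(y) = 3*asin(C1*exp(5*y/3))


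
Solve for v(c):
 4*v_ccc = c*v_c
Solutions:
 v(c) = C1 + Integral(C2*airyai(2^(1/3)*c/2) + C3*airybi(2^(1/3)*c/2), c)


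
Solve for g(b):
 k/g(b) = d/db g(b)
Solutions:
 g(b) = -sqrt(C1 + 2*b*k)
 g(b) = sqrt(C1 + 2*b*k)


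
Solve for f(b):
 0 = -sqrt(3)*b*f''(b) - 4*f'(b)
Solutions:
 f(b) = C1 + C2*b^(1 - 4*sqrt(3)/3)


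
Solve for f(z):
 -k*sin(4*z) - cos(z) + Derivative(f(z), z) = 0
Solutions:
 f(z) = C1 - k*cos(4*z)/4 + sin(z)


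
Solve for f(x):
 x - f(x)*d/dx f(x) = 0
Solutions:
 f(x) = -sqrt(C1 + x^2)
 f(x) = sqrt(C1 + x^2)


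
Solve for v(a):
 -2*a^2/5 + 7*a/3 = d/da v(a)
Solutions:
 v(a) = C1 - 2*a^3/15 + 7*a^2/6


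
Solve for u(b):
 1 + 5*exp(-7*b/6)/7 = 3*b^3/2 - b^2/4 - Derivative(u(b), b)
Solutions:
 u(b) = C1 + 3*b^4/8 - b^3/12 - b + 30*exp(-7*b/6)/49


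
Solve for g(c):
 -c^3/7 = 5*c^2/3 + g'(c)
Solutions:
 g(c) = C1 - c^4/28 - 5*c^3/9


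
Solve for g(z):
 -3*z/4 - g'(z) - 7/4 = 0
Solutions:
 g(z) = C1 - 3*z^2/8 - 7*z/4


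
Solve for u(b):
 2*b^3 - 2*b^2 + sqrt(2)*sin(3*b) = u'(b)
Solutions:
 u(b) = C1 + b^4/2 - 2*b^3/3 - sqrt(2)*cos(3*b)/3


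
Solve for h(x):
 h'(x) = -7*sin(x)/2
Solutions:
 h(x) = C1 + 7*cos(x)/2


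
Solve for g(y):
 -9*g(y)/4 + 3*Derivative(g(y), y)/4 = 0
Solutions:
 g(y) = C1*exp(3*y)


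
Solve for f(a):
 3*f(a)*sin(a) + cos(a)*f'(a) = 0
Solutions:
 f(a) = C1*cos(a)^3


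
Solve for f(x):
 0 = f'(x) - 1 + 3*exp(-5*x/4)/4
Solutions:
 f(x) = C1 + x + 3*exp(-5*x/4)/5


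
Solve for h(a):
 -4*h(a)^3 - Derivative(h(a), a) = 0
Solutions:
 h(a) = -sqrt(2)*sqrt(-1/(C1 - 4*a))/2
 h(a) = sqrt(2)*sqrt(-1/(C1 - 4*a))/2


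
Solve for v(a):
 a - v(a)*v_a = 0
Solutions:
 v(a) = -sqrt(C1 + a^2)
 v(a) = sqrt(C1 + a^2)


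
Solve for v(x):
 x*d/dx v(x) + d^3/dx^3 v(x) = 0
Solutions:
 v(x) = C1 + Integral(C2*airyai(-x) + C3*airybi(-x), x)


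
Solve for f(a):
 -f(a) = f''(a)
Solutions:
 f(a) = C1*sin(a) + C2*cos(a)


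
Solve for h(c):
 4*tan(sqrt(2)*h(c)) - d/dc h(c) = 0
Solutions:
 h(c) = sqrt(2)*(pi - asin(C1*exp(4*sqrt(2)*c)))/2
 h(c) = sqrt(2)*asin(C1*exp(4*sqrt(2)*c))/2


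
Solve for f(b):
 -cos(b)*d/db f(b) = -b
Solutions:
 f(b) = C1 + Integral(b/cos(b), b)


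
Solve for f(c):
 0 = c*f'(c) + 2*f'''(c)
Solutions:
 f(c) = C1 + Integral(C2*airyai(-2^(2/3)*c/2) + C3*airybi(-2^(2/3)*c/2), c)


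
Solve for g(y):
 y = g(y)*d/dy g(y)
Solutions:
 g(y) = -sqrt(C1 + y^2)
 g(y) = sqrt(C1 + y^2)


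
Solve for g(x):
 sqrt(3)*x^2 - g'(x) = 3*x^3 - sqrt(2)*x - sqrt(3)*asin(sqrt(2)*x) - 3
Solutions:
 g(x) = C1 - 3*x^4/4 + sqrt(3)*x^3/3 + sqrt(2)*x^2/2 + 3*x + sqrt(3)*(x*asin(sqrt(2)*x) + sqrt(2)*sqrt(1 - 2*x^2)/2)


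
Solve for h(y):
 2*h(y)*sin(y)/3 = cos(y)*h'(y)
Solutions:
 h(y) = C1/cos(y)^(2/3)


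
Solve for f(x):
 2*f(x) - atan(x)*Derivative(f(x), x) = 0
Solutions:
 f(x) = C1*exp(2*Integral(1/atan(x), x))


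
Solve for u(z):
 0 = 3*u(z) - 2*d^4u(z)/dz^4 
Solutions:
 u(z) = C1*exp(-2^(3/4)*3^(1/4)*z/2) + C2*exp(2^(3/4)*3^(1/4)*z/2) + C3*sin(2^(3/4)*3^(1/4)*z/2) + C4*cos(2^(3/4)*3^(1/4)*z/2)


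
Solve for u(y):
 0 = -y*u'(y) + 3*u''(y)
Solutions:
 u(y) = C1 + C2*erfi(sqrt(6)*y/6)


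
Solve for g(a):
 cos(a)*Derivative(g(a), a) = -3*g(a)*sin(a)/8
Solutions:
 g(a) = C1*cos(a)^(3/8)


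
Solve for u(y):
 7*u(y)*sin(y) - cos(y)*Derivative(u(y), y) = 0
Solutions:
 u(y) = C1/cos(y)^7


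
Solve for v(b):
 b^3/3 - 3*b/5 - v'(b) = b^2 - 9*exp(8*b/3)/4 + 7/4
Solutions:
 v(b) = C1 + b^4/12 - b^3/3 - 3*b^2/10 - 7*b/4 + 27*exp(8*b/3)/32


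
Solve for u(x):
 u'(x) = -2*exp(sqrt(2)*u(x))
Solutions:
 u(x) = sqrt(2)*(2*log(1/(C1 + 2*x)) - log(2))/4


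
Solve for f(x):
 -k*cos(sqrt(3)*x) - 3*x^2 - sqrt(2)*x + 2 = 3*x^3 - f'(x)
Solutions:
 f(x) = C1 + sqrt(3)*k*sin(sqrt(3)*x)/3 + 3*x^4/4 + x^3 + sqrt(2)*x^2/2 - 2*x


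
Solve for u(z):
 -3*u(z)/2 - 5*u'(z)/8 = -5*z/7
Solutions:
 u(z) = C1*exp(-12*z/5) + 10*z/21 - 25/126


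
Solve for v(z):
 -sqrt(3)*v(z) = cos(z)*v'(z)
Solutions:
 v(z) = C1*(sin(z) - 1)^(sqrt(3)/2)/(sin(z) + 1)^(sqrt(3)/2)


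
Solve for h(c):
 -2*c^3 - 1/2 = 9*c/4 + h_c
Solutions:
 h(c) = C1 - c^4/2 - 9*c^2/8 - c/2


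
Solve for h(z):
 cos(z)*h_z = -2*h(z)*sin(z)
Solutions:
 h(z) = C1*cos(z)^2


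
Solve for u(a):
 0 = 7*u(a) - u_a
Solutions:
 u(a) = C1*exp(7*a)


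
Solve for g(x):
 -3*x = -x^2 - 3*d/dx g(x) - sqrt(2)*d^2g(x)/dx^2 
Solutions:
 g(x) = C1 + C2*exp(-3*sqrt(2)*x/2) - x^3/9 + sqrt(2)*x^2/9 + x^2/2 - sqrt(2)*x/3 - 4*x/27


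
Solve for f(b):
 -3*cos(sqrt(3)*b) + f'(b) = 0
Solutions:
 f(b) = C1 + sqrt(3)*sin(sqrt(3)*b)


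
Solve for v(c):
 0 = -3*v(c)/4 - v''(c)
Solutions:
 v(c) = C1*sin(sqrt(3)*c/2) + C2*cos(sqrt(3)*c/2)


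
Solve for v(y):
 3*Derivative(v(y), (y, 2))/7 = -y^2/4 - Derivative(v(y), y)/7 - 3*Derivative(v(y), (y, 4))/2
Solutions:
 v(y) = C1 + C2*exp(-21^(1/3)*y*(-(21 + sqrt(609))^(1/3) + 2*21^(1/3)/(21 + sqrt(609))^(1/3))/42)*sin(3^(1/6)*7^(1/3)*y*(6*7^(1/3)/(21 + sqrt(609))^(1/3) + 3^(2/3)*(21 + sqrt(609))^(1/3))/42) + C3*exp(-21^(1/3)*y*(-(21 + sqrt(609))^(1/3) + 2*21^(1/3)/(21 + sqrt(609))^(1/3))/42)*cos(3^(1/6)*7^(1/3)*y*(6*7^(1/3)/(21 + sqrt(609))^(1/3) + 3^(2/3)*(21 + sqrt(609))^(1/3))/42) + C4*exp(21^(1/3)*y*(-(21 + sqrt(609))^(1/3) + 2*21^(1/3)/(21 + sqrt(609))^(1/3))/21) - 7*y^3/12 + 21*y^2/4 - 63*y/2


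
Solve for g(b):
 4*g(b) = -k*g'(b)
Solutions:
 g(b) = C1*exp(-4*b/k)


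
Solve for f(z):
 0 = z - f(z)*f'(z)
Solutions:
 f(z) = -sqrt(C1 + z^2)
 f(z) = sqrt(C1 + z^2)


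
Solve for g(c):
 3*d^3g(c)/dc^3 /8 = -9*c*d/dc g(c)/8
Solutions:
 g(c) = C1 + Integral(C2*airyai(-3^(1/3)*c) + C3*airybi(-3^(1/3)*c), c)


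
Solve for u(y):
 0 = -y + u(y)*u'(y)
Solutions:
 u(y) = -sqrt(C1 + y^2)
 u(y) = sqrt(C1 + y^2)


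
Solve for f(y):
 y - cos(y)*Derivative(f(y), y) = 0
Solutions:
 f(y) = C1 + Integral(y/cos(y), y)


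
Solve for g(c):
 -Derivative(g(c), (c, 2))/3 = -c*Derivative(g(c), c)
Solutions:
 g(c) = C1 + C2*erfi(sqrt(6)*c/2)


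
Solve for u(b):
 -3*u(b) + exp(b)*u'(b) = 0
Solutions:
 u(b) = C1*exp(-3*exp(-b))


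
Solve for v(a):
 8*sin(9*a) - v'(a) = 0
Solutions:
 v(a) = C1 - 8*cos(9*a)/9


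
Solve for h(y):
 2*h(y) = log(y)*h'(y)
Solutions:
 h(y) = C1*exp(2*li(y))


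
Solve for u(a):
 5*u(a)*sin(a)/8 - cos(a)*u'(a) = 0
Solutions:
 u(a) = C1/cos(a)^(5/8)


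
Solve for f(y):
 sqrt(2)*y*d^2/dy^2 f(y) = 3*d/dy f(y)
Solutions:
 f(y) = C1 + C2*y^(1 + 3*sqrt(2)/2)


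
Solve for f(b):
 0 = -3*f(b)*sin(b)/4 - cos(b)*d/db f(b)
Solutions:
 f(b) = C1*cos(b)^(3/4)


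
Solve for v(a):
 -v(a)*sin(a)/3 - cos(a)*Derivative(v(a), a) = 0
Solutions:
 v(a) = C1*cos(a)^(1/3)


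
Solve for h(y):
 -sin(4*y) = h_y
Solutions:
 h(y) = C1 + cos(4*y)/4


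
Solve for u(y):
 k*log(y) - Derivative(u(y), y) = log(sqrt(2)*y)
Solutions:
 u(y) = C1 + k*y*log(y) - k*y - y*log(y) - y*log(2)/2 + y


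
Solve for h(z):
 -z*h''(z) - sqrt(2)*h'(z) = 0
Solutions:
 h(z) = C1 + C2*z^(1 - sqrt(2))


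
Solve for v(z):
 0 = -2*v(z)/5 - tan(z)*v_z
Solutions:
 v(z) = C1/sin(z)^(2/5)


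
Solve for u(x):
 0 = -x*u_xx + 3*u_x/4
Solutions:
 u(x) = C1 + C2*x^(7/4)


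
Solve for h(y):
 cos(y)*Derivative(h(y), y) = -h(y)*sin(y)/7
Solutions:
 h(y) = C1*cos(y)^(1/7)


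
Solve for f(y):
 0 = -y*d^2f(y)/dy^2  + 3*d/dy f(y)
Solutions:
 f(y) = C1 + C2*y^4


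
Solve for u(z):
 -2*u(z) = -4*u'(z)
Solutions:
 u(z) = C1*exp(z/2)


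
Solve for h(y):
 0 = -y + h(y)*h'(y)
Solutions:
 h(y) = -sqrt(C1 + y^2)
 h(y) = sqrt(C1 + y^2)


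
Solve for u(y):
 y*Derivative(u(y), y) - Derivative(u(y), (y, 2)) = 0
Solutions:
 u(y) = C1 + C2*erfi(sqrt(2)*y/2)


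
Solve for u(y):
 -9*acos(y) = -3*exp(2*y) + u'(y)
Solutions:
 u(y) = C1 - 9*y*acos(y) + 9*sqrt(1 - y^2) + 3*exp(2*y)/2


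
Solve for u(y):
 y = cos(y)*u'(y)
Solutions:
 u(y) = C1 + Integral(y/cos(y), y)


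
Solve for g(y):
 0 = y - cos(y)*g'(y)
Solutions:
 g(y) = C1 + Integral(y/cos(y), y)


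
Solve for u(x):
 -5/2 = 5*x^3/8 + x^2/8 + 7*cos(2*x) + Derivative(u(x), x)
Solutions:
 u(x) = C1 - 5*x^4/32 - x^3/24 - 5*x/2 - 7*sin(x)*cos(x)


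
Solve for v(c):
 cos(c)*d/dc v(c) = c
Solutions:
 v(c) = C1 + Integral(c/cos(c), c)


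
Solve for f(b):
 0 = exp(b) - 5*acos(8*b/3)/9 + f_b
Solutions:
 f(b) = C1 + 5*b*acos(8*b/3)/9 - 5*sqrt(9 - 64*b^2)/72 - exp(b)


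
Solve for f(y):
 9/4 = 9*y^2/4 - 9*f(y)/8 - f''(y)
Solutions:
 f(y) = C1*sin(3*sqrt(2)*y/4) + C2*cos(3*sqrt(2)*y/4) + 2*y^2 - 50/9


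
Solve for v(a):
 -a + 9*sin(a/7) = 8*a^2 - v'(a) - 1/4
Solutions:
 v(a) = C1 + 8*a^3/3 + a^2/2 - a/4 + 63*cos(a/7)


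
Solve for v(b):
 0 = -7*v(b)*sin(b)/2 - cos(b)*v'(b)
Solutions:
 v(b) = C1*cos(b)^(7/2)


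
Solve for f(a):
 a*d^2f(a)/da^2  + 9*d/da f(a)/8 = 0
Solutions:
 f(a) = C1 + C2/a^(1/8)


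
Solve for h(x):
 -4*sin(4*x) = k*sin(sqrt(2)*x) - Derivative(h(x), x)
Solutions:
 h(x) = C1 - sqrt(2)*k*cos(sqrt(2)*x)/2 - cos(4*x)


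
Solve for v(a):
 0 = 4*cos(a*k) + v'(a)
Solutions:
 v(a) = C1 - 4*sin(a*k)/k


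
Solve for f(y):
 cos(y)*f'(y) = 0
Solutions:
 f(y) = C1


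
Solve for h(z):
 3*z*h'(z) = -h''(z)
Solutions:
 h(z) = C1 + C2*erf(sqrt(6)*z/2)


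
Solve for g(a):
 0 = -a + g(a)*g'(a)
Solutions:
 g(a) = -sqrt(C1 + a^2)
 g(a) = sqrt(C1 + a^2)


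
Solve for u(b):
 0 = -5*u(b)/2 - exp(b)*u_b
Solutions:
 u(b) = C1*exp(5*exp(-b)/2)


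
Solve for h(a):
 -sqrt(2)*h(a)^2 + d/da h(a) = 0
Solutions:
 h(a) = -1/(C1 + sqrt(2)*a)


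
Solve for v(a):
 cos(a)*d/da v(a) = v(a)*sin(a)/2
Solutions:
 v(a) = C1/sqrt(cos(a))


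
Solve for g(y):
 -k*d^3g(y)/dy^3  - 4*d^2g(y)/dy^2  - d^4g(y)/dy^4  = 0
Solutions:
 g(y) = C1 + C2*y + C3*exp(y*(-k + sqrt(k^2 - 16))/2) + C4*exp(-y*(k + sqrt(k^2 - 16))/2)


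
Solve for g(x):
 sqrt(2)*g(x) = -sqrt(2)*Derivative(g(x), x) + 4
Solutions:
 g(x) = C1*exp(-x) + 2*sqrt(2)


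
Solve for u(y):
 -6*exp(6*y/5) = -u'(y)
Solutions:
 u(y) = C1 + 5*exp(6*y/5)


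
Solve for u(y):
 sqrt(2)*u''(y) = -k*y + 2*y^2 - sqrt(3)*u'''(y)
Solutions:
 u(y) = C1 + C2*y + C3*exp(-sqrt(6)*y/3) + sqrt(2)*y^4/12 + y^3*(-sqrt(2)*k - 4*sqrt(3))/12 + y^2*(sqrt(3)*k + 6*sqrt(2))/4


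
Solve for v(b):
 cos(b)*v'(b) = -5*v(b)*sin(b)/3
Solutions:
 v(b) = C1*cos(b)^(5/3)


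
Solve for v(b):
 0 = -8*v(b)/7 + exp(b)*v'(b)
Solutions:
 v(b) = C1*exp(-8*exp(-b)/7)


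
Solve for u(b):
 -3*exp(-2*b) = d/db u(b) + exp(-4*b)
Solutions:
 u(b) = C1 + 3*exp(-2*b)/2 + exp(-4*b)/4


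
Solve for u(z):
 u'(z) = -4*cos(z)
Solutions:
 u(z) = C1 - 4*sin(z)


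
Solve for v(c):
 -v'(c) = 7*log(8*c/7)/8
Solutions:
 v(c) = C1 - 7*c*log(c)/8 - 21*c*log(2)/8 + 7*c/8 + 7*c*log(7)/8


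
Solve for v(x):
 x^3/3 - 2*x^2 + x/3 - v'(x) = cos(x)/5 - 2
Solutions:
 v(x) = C1 + x^4/12 - 2*x^3/3 + x^2/6 + 2*x - sin(x)/5


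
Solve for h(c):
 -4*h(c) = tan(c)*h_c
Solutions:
 h(c) = C1/sin(c)^4


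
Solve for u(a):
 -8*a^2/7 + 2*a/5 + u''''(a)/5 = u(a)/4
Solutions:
 u(a) = C1*exp(-sqrt(2)*5^(1/4)*a/2) + C2*exp(sqrt(2)*5^(1/4)*a/2) + C3*sin(sqrt(2)*5^(1/4)*a/2) + C4*cos(sqrt(2)*5^(1/4)*a/2) - 32*a^2/7 + 8*a/5


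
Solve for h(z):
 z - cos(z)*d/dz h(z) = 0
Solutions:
 h(z) = C1 + Integral(z/cos(z), z)


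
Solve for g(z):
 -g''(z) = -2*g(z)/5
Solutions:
 g(z) = C1*exp(-sqrt(10)*z/5) + C2*exp(sqrt(10)*z/5)


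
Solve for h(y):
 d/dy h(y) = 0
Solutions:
 h(y) = C1


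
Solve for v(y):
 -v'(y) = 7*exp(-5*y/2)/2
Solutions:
 v(y) = C1 + 7*exp(-5*y/2)/5


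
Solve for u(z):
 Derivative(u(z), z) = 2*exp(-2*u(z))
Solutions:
 u(z) = log(-sqrt(C1 + 4*z))
 u(z) = log(C1 + 4*z)/2


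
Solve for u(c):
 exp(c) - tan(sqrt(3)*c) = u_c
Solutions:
 u(c) = C1 + exp(c) + sqrt(3)*log(cos(sqrt(3)*c))/3


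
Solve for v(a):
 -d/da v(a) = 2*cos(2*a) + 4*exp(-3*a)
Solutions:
 v(a) = C1 - sin(2*a) + 4*exp(-3*a)/3


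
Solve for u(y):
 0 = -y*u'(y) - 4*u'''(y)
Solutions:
 u(y) = C1 + Integral(C2*airyai(-2^(1/3)*y/2) + C3*airybi(-2^(1/3)*y/2), y)


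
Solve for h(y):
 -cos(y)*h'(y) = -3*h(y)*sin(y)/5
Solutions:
 h(y) = C1/cos(y)^(3/5)


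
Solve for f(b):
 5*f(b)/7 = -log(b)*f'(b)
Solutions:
 f(b) = C1*exp(-5*li(b)/7)


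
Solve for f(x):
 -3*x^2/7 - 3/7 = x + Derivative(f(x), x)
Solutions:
 f(x) = C1 - x^3/7 - x^2/2 - 3*x/7


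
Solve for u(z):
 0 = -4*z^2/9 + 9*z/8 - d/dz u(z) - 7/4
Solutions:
 u(z) = C1 - 4*z^3/27 + 9*z^2/16 - 7*z/4


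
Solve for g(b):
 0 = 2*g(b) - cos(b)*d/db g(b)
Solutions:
 g(b) = C1*(sin(b) + 1)/(sin(b) - 1)


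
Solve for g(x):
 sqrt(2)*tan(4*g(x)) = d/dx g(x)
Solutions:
 g(x) = -asin(C1*exp(4*sqrt(2)*x))/4 + pi/4
 g(x) = asin(C1*exp(4*sqrt(2)*x))/4


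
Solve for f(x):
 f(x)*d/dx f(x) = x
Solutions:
 f(x) = -sqrt(C1 + x^2)
 f(x) = sqrt(C1 + x^2)


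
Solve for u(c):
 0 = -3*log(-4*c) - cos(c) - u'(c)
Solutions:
 u(c) = C1 - 3*c*log(-c) - 6*c*log(2) + 3*c - sin(c)


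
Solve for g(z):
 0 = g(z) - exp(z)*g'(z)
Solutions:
 g(z) = C1*exp(-exp(-z))


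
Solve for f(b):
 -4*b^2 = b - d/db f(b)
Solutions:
 f(b) = C1 + 4*b^3/3 + b^2/2


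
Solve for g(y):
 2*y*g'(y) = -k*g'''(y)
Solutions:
 g(y) = C1 + Integral(C2*airyai(2^(1/3)*y*(-1/k)^(1/3)) + C3*airybi(2^(1/3)*y*(-1/k)^(1/3)), y)


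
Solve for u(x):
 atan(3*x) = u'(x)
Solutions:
 u(x) = C1 + x*atan(3*x) - log(9*x^2 + 1)/6


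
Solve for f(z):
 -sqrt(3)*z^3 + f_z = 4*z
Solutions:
 f(z) = C1 + sqrt(3)*z^4/4 + 2*z^2


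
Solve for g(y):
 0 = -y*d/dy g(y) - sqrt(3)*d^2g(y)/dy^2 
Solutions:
 g(y) = C1 + C2*erf(sqrt(2)*3^(3/4)*y/6)


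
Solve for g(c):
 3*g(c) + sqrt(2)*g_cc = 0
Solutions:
 g(c) = C1*sin(2^(3/4)*sqrt(3)*c/2) + C2*cos(2^(3/4)*sqrt(3)*c/2)


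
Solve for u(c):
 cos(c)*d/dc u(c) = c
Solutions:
 u(c) = C1 + Integral(c/cos(c), c)


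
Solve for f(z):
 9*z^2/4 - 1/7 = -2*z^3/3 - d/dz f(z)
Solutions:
 f(z) = C1 - z^4/6 - 3*z^3/4 + z/7


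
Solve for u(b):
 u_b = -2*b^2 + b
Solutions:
 u(b) = C1 - 2*b^3/3 + b^2/2


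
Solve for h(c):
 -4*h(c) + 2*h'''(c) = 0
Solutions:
 h(c) = C3*exp(2^(1/3)*c) + (C1*sin(2^(1/3)*sqrt(3)*c/2) + C2*cos(2^(1/3)*sqrt(3)*c/2))*exp(-2^(1/3)*c/2)


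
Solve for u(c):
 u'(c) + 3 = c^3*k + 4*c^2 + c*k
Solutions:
 u(c) = C1 + c^4*k/4 + 4*c^3/3 + c^2*k/2 - 3*c


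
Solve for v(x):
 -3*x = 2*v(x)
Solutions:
 v(x) = -3*x/2


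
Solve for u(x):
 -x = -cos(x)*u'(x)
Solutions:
 u(x) = C1 + Integral(x/cos(x), x)


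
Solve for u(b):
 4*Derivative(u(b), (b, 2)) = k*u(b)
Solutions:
 u(b) = C1*exp(-b*sqrt(k)/2) + C2*exp(b*sqrt(k)/2)


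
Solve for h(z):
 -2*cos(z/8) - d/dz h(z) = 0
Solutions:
 h(z) = C1 - 16*sin(z/8)


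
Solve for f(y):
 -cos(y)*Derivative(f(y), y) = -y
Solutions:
 f(y) = C1 + Integral(y/cos(y), y)


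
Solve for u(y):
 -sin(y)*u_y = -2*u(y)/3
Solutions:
 u(y) = C1*(cos(y) - 1)^(1/3)/(cos(y) + 1)^(1/3)


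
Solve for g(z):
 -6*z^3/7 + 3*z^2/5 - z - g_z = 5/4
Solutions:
 g(z) = C1 - 3*z^4/14 + z^3/5 - z^2/2 - 5*z/4


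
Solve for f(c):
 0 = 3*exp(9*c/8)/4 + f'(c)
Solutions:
 f(c) = C1 - 2*exp(9*c/8)/3


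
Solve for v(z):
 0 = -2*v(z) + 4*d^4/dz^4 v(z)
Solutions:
 v(z) = C1*exp(-2^(3/4)*z/2) + C2*exp(2^(3/4)*z/2) + C3*sin(2^(3/4)*z/2) + C4*cos(2^(3/4)*z/2)


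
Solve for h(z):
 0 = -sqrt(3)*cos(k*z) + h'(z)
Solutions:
 h(z) = C1 + sqrt(3)*sin(k*z)/k


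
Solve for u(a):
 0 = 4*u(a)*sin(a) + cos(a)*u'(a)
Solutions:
 u(a) = C1*cos(a)^4


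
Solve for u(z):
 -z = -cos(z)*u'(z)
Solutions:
 u(z) = C1 + Integral(z/cos(z), z)


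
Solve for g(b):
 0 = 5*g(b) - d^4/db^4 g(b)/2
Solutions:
 g(b) = C1*exp(-10^(1/4)*b) + C2*exp(10^(1/4)*b) + C3*sin(10^(1/4)*b) + C4*cos(10^(1/4)*b)


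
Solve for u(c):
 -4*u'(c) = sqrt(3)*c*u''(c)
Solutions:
 u(c) = C1 + C2*c^(1 - 4*sqrt(3)/3)


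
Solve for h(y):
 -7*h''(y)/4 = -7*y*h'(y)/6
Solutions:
 h(y) = C1 + C2*erfi(sqrt(3)*y/3)


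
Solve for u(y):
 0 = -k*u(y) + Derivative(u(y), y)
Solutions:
 u(y) = C1*exp(k*y)


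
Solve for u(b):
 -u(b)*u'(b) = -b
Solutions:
 u(b) = -sqrt(C1 + b^2)
 u(b) = sqrt(C1 + b^2)


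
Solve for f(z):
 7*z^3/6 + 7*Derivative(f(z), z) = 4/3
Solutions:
 f(z) = C1 - z^4/24 + 4*z/21


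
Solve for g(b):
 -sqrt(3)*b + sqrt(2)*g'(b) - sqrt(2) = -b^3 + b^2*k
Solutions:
 g(b) = C1 - sqrt(2)*b^4/8 + sqrt(2)*b^3*k/6 + sqrt(6)*b^2/4 + b


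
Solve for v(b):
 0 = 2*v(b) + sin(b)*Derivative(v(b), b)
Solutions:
 v(b) = C1*(cos(b) + 1)/(cos(b) - 1)


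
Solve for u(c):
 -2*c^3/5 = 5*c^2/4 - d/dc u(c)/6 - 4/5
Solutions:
 u(c) = C1 + 3*c^4/5 + 5*c^3/2 - 24*c/5


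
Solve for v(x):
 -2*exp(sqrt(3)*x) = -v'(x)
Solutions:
 v(x) = C1 + 2*sqrt(3)*exp(sqrt(3)*x)/3


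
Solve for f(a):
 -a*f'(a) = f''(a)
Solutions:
 f(a) = C1 + C2*erf(sqrt(2)*a/2)


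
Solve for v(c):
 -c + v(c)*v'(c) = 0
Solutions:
 v(c) = -sqrt(C1 + c^2)
 v(c) = sqrt(C1 + c^2)


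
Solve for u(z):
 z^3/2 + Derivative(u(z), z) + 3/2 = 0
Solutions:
 u(z) = C1 - z^4/8 - 3*z/2


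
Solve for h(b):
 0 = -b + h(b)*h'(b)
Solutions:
 h(b) = -sqrt(C1 + b^2)
 h(b) = sqrt(C1 + b^2)


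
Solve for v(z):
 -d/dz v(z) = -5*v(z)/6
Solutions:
 v(z) = C1*exp(5*z/6)


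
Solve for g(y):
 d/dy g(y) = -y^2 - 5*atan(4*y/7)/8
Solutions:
 g(y) = C1 - y^3/3 - 5*y*atan(4*y/7)/8 + 35*log(16*y^2 + 49)/64


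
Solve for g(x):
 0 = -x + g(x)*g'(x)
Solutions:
 g(x) = -sqrt(C1 + x^2)
 g(x) = sqrt(C1 + x^2)


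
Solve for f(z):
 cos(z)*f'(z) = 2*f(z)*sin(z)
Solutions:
 f(z) = C1/cos(z)^2


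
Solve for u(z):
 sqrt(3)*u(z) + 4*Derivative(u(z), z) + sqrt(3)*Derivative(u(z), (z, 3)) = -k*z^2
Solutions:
 u(z) = C1*exp(2^(1/3)*z*(-8*sqrt(3)/(27 + sqrt(3)*sqrt(243 + 256*sqrt(3)))^(1/3) + 2^(1/3)*(27 + sqrt(3)*sqrt(243 + 256*sqrt(3)))^(1/3))/12)*sin(2^(1/3)*z*(2/(27 + sqrt(3)*sqrt(243 + 256*sqrt(3)))^(1/3) + 2^(1/3)*sqrt(3)*(27 + sqrt(3)*sqrt(243 + 256*sqrt(3)))^(1/3)/12)) + C2*exp(2^(1/3)*z*(-8*sqrt(3)/(27 + sqrt(3)*sqrt(243 + 256*sqrt(3)))^(1/3) + 2^(1/3)*(27 + sqrt(3)*sqrt(243 + 256*sqrt(3)))^(1/3))/12)*cos(2^(1/3)*z*(2/(27 + sqrt(3)*sqrt(243 + 256*sqrt(3)))^(1/3) + 2^(1/3)*sqrt(3)*(27 + sqrt(3)*sqrt(243 + 256*sqrt(3)))^(1/3)/12)) + C3*exp(-2^(1/3)*z*(-8*sqrt(3)/(27 + sqrt(3)*sqrt(243 + 256*sqrt(3)))^(1/3) + 2^(1/3)*(27 + sqrt(3)*sqrt(243 + 256*sqrt(3)))^(1/3))/6) - sqrt(3)*k*z^2/3 + 8*k*z/3 - 32*sqrt(3)*k/9


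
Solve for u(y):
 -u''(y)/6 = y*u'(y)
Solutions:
 u(y) = C1 + C2*erf(sqrt(3)*y)


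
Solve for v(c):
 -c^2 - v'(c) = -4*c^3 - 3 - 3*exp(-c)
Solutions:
 v(c) = C1 + c^4 - c^3/3 + 3*c - 3*exp(-c)


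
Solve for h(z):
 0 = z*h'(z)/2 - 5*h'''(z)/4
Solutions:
 h(z) = C1 + Integral(C2*airyai(2^(1/3)*5^(2/3)*z/5) + C3*airybi(2^(1/3)*5^(2/3)*z/5), z)


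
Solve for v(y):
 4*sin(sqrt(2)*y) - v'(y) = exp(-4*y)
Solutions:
 v(y) = C1 - 2*sqrt(2)*cos(sqrt(2)*y) + exp(-4*y)/4


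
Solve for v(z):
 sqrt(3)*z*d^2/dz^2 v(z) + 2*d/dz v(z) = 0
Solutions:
 v(z) = C1 + C2*z^(1 - 2*sqrt(3)/3)


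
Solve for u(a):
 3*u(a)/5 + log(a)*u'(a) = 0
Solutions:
 u(a) = C1*exp(-3*li(a)/5)


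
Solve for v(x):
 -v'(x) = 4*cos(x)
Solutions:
 v(x) = C1 - 4*sin(x)


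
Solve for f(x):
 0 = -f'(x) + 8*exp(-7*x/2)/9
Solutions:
 f(x) = C1 - 16*exp(-7*x/2)/63


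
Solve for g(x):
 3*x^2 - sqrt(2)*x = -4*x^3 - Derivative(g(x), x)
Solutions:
 g(x) = C1 - x^4 - x^3 + sqrt(2)*x^2/2


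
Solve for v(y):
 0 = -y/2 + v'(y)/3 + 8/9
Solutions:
 v(y) = C1 + 3*y^2/4 - 8*y/3


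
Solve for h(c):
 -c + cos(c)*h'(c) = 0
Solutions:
 h(c) = C1 + Integral(c/cos(c), c)


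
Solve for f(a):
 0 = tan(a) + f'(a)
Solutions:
 f(a) = C1 + log(cos(a))


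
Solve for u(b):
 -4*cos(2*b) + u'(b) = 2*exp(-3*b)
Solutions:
 u(b) = C1 + 2*sin(2*b) - 2*exp(-3*b)/3


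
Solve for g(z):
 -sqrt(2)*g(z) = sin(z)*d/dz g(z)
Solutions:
 g(z) = C1*(cos(z) + 1)^(sqrt(2)/2)/(cos(z) - 1)^(sqrt(2)/2)


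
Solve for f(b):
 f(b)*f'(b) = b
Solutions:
 f(b) = -sqrt(C1 + b^2)
 f(b) = sqrt(C1 + b^2)


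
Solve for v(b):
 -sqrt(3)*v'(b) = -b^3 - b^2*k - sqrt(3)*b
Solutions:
 v(b) = C1 + sqrt(3)*b^4/12 + sqrt(3)*b^3*k/9 + b^2/2


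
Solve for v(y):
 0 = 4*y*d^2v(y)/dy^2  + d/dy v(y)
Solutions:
 v(y) = C1 + C2*y^(3/4)


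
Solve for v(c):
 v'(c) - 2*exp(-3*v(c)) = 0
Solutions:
 v(c) = log(C1 + 6*c)/3
 v(c) = log((-3^(1/3) - 3^(5/6)*I)*(C1 + 2*c)^(1/3)/2)
 v(c) = log((-3^(1/3) + 3^(5/6)*I)*(C1 + 2*c)^(1/3)/2)
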